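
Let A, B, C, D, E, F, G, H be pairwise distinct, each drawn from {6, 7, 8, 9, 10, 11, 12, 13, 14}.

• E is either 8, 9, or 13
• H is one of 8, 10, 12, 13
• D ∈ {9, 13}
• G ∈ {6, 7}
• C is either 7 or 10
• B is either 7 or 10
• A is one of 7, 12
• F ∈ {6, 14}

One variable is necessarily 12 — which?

A

The 8 variables draw from only 8 values {6, 7, 8, 9, 10, 12, 13, 14}, so each is used; only F can be 14, hence F = 14.
The 7 still-open variables together cover exactly {6, 7, 8, 9, 10, 12, 13} — 7 values for 7 variables — and 6 appears only in G's list, so G = 6.
B and C share exactly the 2 values {7, 10}; by pigeonhole those values go to them, so strike 7, 10 from A, H.
So 12 goes to A.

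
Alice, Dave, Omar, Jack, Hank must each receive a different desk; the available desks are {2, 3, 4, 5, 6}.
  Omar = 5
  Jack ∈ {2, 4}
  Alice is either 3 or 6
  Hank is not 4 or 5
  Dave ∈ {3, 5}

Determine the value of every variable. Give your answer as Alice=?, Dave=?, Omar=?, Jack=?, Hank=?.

Alice=6, Dave=3, Omar=5, Jack=4, Hank=2

Omar has just one choice, so Omar = 5. Eliminate 5 elsewhere: Dave.
Dave's domain is down to {3}, so Dave = 3. Eliminate 3 elsewhere: Alice, Hank.
Alice has just one choice, so Alice = 6. So Hank can't be 6.
Hank must be 2 (only option left). So Jack can't be 2.
Jack has just one choice, so Jack = 4.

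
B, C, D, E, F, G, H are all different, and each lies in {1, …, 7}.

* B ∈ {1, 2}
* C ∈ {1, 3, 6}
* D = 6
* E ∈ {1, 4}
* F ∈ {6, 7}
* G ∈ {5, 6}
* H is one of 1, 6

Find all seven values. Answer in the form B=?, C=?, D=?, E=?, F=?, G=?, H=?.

D has just one choice, so D = 6. Remove 6 from C, F, G, H.
F's domain is down to {7}, so F = 7.
G must be 5 (only option left).
H's domain is down to {1}, so H = 1. Remove 1 from B, C, E.
B's domain is down to {2}, so B = 2.
C's domain is down to {3}, so C = 3.
E has just one choice, so E = 4.

B=2, C=3, D=6, E=4, F=7, G=5, H=1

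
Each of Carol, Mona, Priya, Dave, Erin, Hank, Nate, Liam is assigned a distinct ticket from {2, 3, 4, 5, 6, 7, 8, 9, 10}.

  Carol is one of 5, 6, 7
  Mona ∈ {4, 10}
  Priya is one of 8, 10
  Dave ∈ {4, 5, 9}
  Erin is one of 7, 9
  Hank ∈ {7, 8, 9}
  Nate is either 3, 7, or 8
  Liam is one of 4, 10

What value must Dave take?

5

The 8 variables draw from only 8 values {3, 4, 5, 6, 7, 8, 9, 10}, so each is used; only Nate can be 3, hence Nate = 3.
The 7 still-open variables draw from only 7 values {4, 5, 6, 7, 8, 9, 10}, so each is used; only Carol can be 6, hence Carol = 6.
Among the 6 still-open variables, 5 fits only Dave (and all 6 values in {4, 5, 7, 8, 9, 10} must be used), so Dave = 5.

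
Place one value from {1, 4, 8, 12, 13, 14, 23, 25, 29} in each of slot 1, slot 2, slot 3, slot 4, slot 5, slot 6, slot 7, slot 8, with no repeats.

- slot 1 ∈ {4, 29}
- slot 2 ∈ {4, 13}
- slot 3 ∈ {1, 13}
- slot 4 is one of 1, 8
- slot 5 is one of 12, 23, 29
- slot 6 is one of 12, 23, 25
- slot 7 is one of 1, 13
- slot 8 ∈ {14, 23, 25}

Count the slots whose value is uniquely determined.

slot 3 and slot 7 share exactly the 2 values {1, 13}; by pigeonhole those values go to them, so strike 1, 13 from slot 2, slot 4.
slot 2 has just one choice, so slot 2 = 4. Remove 4 from slot 1.
slot 4 must be 8 (only option left).
slot 1 must be 29 (only option left). So slot 5 can't be 29.
Determined: slot 1=29, slot 2=4, slot 4=8. The other slots each still have more than one consistent value. That makes 3.

3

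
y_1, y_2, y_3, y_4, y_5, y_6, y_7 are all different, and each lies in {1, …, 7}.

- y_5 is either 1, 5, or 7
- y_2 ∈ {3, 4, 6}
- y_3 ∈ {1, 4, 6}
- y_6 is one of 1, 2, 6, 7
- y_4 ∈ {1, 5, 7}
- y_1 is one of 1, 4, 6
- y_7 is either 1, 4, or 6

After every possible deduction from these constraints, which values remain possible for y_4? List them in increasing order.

Among the 7 variables, 2 fits only y_6 (and all 7 values in {1, 2, 3, 4, 5, 6, 7} must be used), so y_6 = 2.
The 6 still-open variables together cover exactly {1, 3, 4, 5, 6, 7} — 6 values for 6 variables — and 3 appears only in y_2's list, so y_2 = 3.
y_1, y_3, y_7 share exactly the 3 values {1, 4, 6}; by pigeonhole those values go to them, so strike 1, 4, 6 from y_4, y_5.
No further eliminations apply; y_4 can still be any of 5, 7.

5, 7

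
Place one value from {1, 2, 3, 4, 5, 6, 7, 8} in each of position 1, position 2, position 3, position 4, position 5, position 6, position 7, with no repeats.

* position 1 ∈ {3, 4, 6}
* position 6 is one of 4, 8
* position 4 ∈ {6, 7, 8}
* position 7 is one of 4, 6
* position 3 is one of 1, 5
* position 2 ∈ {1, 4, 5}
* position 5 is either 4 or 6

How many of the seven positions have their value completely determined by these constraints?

Among the 7 variables, 3 fits only position 1 (and all 7 values in {1, 3, 4, 5, 6, 7, 8} must be used), so position 1 = 3.
The 6 still-open variables draw from only 6 values {1, 4, 5, 6, 7, 8}, so each is used; only position 4 can be 7, hence position 4 = 7.
The 5 still-open variables draw from only 5 values {1, 4, 5, 6, 8}, so each is used; only position 6 can be 8, hence position 6 = 8.
position 5 and position 7 share exactly the 2 values {4, 6}; by pigeonhole those values go to them, so strike 4, 6 from position 2.
Determined: position 1=3, position 4=7, position 6=8. The other positions each still have more than one consistent value. That makes 3.

3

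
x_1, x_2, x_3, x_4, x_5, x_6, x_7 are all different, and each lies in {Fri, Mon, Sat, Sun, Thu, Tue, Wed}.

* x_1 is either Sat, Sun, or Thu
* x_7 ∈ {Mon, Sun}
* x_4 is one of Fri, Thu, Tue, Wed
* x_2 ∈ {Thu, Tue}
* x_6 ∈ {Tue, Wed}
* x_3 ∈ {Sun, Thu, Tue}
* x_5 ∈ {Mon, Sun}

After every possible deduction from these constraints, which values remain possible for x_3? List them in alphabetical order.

Thu, Tue

The 7 variables draw from only 7 values {Fri, Mon, Sat, Sun, Thu, Tue, Wed}, so each is used; only x_4 can be Fri, hence x_4 = Fri.
The 6 still-open variables together cover exactly {Mon, Sat, Sun, Thu, Tue, Wed} — 6 values for 6 variables — and Sat appears only in x_1's list, so x_1 = Sat.
The 5 still-open variables draw from only 5 values {Mon, Sun, Thu, Tue, Wed}, so each is used; only x_6 can be Wed, hence x_6 = Wed.
x_5 and x_7 share exactly the 2 values {Mon, Sun}; by pigeonhole those values go to them, so strike Mon, Sun from x_3.
No further eliminations apply; x_3 can still be any of Thu, Tue.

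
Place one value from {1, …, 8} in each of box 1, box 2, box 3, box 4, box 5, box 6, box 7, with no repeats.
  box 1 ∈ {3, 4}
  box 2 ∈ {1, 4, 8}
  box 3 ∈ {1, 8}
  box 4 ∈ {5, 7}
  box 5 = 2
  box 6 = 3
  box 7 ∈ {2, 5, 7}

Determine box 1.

box 5 has just one choice, so box 5 = 2. Remove 2 from box 7.
box 6 must be 3 (only option left). Remove 3 from box 1.
So box 1 = 4.

4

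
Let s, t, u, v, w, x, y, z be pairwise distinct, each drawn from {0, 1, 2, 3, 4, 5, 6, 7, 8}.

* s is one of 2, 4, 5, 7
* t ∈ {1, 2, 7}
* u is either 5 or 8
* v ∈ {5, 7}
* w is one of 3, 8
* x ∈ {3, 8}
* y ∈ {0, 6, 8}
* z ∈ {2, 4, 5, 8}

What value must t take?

The 2 variables w and x are confined to {3, 8}, which locks those values in; drop them from u, y, z.
u must be 5 (only option left). Eliminate 5 elsewhere: s, v, z.
v must be 7 (only option left). Eliminate 7 elsewhere: s, t.
The 2 variables s and z are confined to {2, 4}, which locks those values in; drop them from t.
So t = 1.

1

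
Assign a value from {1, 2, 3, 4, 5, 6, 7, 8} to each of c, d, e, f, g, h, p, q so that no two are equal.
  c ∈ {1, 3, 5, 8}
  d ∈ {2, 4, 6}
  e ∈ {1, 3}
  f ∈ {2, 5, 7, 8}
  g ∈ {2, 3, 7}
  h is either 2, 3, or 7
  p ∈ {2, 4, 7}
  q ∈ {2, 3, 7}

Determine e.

The 8 variables together cover exactly {1, 2, 3, 4, 5, 6, 7, 8} — 8 values for 8 variables — and 6 appears only in d's list, so d = 6.
Among the 7 still-open variables, 4 fits only p (and all 7 values in {1, 2, 3, 4, 5, 7, 8} must be used), so p = 4.
The 3 variables g, h, q are confined to {2, 3, 7}, which locks those values in; drop them from c, e, f.
So e = 1.

1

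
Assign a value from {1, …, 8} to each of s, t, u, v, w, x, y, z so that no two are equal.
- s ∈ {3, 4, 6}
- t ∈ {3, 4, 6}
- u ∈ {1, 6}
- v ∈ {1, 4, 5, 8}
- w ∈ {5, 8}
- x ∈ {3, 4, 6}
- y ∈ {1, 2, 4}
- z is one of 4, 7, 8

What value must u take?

The 8 variables draw from only 8 values {1, 2, 3, 4, 5, 6, 7, 8}, so each is used; only y can be 2, hence y = 2.
Among the 7 still-open variables, 7 fits only z (and all 7 values in {1, 3, 4, 5, 6, 7, 8} must be used), so z = 7.
s, t, x between them cover only {3, 4, 6} — a naked triple. Remove those values from u, v.
So u = 1.

1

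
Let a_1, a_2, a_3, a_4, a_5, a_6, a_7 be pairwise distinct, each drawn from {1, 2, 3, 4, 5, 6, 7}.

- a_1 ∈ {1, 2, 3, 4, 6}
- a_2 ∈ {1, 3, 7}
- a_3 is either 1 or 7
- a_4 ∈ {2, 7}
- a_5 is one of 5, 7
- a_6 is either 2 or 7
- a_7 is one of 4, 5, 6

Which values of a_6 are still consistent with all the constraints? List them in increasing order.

2, 7

a_4 and a_6 share exactly the 2 values {2, 7}; by pigeonhole those values go to them, so strike 2, 7 from a_1, a_2, a_3, a_5.
a_3's domain is down to {1}, so a_3 = 1. Remove 1 from a_1, a_2.
a_5's domain is down to {5}, so a_5 = 5. Strike 5 from a_7.
a_2's domain is down to {3}, so a_2 = 3. Remove 3 from a_1.
No further eliminations apply; a_6 can still be any of 2, 7.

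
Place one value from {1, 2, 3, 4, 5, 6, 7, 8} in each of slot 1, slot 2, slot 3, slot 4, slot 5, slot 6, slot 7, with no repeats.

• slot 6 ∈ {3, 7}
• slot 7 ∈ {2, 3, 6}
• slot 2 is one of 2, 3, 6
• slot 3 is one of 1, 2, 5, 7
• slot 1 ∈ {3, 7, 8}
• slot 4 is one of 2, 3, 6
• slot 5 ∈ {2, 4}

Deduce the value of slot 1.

8

slot 2, slot 4, slot 7 share exactly the 3 values {2, 3, 6}; by pigeonhole those values go to them, so strike 2, 3, 6 from slot 1, slot 3, slot 5, slot 6.
That leaves slot 5 = 4.
slot 6 must be 7 (only option left). So slot 1, slot 3 can't be 7.
So slot 1 = 8.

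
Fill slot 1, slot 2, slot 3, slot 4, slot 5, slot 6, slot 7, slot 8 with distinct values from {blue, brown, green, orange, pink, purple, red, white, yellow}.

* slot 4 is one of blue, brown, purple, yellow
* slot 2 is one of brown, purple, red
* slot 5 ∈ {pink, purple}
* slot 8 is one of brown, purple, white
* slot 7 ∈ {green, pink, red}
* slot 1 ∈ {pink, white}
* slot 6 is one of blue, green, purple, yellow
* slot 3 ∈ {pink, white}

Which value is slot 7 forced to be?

green

slot 1 and slot 3 share exactly the 2 values {pink, white}; by pigeonhole those values go to them, so strike pink, white from slot 5, slot 7, slot 8.
slot 5 must be purple (only option left). Strike purple from slot 2, slot 4, slot 6, slot 8.
slot 8 must be brown (only option left). Eliminate brown elsewhere: slot 2, slot 4.
slot 2's domain is down to {red}, so slot 2 = red. So slot 7 can't be red.
So slot 7 = green.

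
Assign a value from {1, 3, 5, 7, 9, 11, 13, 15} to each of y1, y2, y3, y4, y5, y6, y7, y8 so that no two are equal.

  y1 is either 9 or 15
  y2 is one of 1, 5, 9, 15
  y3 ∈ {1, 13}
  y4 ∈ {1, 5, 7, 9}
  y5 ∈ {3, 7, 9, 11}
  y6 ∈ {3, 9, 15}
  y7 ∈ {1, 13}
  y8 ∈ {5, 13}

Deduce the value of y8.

The 8 variables together cover exactly {1, 3, 5, 7, 9, 11, 13, 15} — 8 values for 8 variables — and 11 appears only in y5's list, so y5 = 11.
Among the 7 still-open variables, 3 fits only y6 (and all 7 values in {1, 3, 5, 7, 9, 13, 15} must be used), so y6 = 3.
The 6 still-open variables together cover exactly {1, 5, 7, 9, 13, 15} — 6 values for 6 variables — and 7 appears only in y4's list, so y4 = 7.
y3 and y7 share exactly the 2 values {1, 13}; by pigeonhole those values go to them, so strike 1, 13 from y2, y8.
So y8 = 5.

5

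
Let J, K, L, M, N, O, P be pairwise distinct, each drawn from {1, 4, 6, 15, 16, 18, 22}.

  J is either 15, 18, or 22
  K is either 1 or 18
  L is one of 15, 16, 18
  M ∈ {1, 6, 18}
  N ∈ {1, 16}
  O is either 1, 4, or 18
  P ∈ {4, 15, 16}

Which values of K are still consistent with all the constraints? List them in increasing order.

The 7 variables together cover exactly {1, 4, 6, 15, 16, 18, 22} — 7 values for 7 variables — and 6 appears only in M's list, so M = 6.
Among the 6 still-open variables, 22 fits only J (and all 6 values in {1, 4, 15, 16, 18, 22} must be used), so J = 22.
No further eliminations apply; K can still be any of 1, 18.

1, 18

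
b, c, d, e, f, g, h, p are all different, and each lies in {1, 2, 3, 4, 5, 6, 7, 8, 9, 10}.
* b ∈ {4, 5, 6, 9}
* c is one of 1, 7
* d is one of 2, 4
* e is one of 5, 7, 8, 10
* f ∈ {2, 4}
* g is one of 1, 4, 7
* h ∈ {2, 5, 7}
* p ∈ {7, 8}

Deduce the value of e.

d and f between them cover only {2, 4} — a naked pair. Remove those values from b, g, h.
c and g share exactly the 2 values {1, 7}; by pigeonhole those values go to them, so strike 1, 7 from e, h, p.
h's domain is down to {5}, so h = 5. So b, e can't be 5.
p's domain is down to {8}, so p = 8. Strike 8 from e.
So e = 10.

10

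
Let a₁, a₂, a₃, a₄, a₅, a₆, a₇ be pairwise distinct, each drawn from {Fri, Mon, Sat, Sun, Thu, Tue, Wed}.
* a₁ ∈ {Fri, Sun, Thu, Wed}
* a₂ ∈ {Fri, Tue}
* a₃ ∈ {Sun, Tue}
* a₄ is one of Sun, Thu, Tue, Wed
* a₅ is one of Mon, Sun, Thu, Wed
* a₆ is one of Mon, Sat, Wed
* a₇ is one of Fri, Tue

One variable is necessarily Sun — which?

The 7 variables together cover exactly {Fri, Mon, Sat, Sun, Thu, Tue, Wed} — 7 values for 7 variables — and Sat appears only in a₆'s list, so a₆ = Sat.
The 6 still-open variables together cover exactly {Fri, Mon, Sun, Thu, Tue, Wed} — 6 values for 6 variables — and Mon appears only in a₅'s list, so a₅ = Mon.
The 2 variables a₂ and a₇ are confined to {Fri, Tue}, which locks those values in; drop them from a₁, a₃, a₄.
So Sun goes to a₃.

a₃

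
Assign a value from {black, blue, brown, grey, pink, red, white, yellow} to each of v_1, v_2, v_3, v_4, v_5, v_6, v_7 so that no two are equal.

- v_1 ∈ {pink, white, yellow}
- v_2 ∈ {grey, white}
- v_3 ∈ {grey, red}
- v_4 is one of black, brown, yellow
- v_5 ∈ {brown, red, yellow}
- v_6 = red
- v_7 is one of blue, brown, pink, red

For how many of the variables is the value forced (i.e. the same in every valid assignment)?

v_6 must be red (only option left). So v_3, v_5, v_7 can't be red.
v_3 has just one choice, so v_3 = grey. Strike grey from v_2.
v_2's domain is down to {white}, so v_2 = white. Remove white from v_1.
Determined: v_2=white, v_3=grey, v_6=red. The other variables each still have more than one consistent value. That makes 3.

3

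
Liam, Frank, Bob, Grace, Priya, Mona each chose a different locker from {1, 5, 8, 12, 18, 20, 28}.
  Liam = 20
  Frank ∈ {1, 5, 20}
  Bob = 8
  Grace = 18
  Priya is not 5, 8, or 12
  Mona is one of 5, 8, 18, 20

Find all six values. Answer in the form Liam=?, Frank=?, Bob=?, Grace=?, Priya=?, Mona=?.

Liam=20, Frank=1, Bob=8, Grace=18, Priya=28, Mona=5

Liam must be 20 (only option left). Strike 20 from Frank, Priya, Mona.
Bob's domain is down to {8}, so Bob = 8. Strike 8 from Mona.
That leaves Grace = 18. Strike 18 from Priya, Mona.
Mona's domain is down to {5}, so Mona = 5. So Frank can't be 5.
Frank's domain is down to {1}, so Frank = 1. Strike 1 from Priya.
Priya's domain is down to {28}, so Priya = 28.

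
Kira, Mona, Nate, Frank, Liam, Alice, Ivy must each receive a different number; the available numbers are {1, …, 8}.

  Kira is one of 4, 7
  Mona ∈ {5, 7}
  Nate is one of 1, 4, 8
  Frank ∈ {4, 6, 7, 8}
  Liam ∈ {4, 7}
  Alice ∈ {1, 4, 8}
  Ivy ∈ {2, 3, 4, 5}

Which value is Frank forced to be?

Kira and Liam share exactly the 2 values {4, 7}; by pigeonhole those values go to them, so strike 4, 7 from Mona, Nate, Frank, Alice, Ivy.
Mona must be 5 (only option left). Eliminate 5 elsewhere: Ivy.
Nate and Alice between them cover only {1, 8} — a naked pair. Remove those values from Frank.
So Frank = 6.

6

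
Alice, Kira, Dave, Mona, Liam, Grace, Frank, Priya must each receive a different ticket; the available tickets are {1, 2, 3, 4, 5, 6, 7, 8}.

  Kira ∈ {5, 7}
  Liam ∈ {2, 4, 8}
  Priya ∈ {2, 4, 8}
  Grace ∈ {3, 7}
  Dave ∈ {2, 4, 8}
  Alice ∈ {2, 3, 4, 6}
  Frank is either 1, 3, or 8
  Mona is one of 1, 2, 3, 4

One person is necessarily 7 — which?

Grace

The 8 variables draw from only 8 values {1, 2, 3, 4, 5, 6, 7, 8}, so each is used; only Kira can be 5, hence Kira = 5.
The 7 still-open variables draw from only 7 values {1, 2, 3, 4, 6, 7, 8}, so each is used; only Alice can be 6, hence Alice = 6.
The 6 still-open variables together cover exactly {1, 2, 3, 4, 7, 8} — 6 values for 6 variables — and 7 appears only in Grace's list, so Grace = 7.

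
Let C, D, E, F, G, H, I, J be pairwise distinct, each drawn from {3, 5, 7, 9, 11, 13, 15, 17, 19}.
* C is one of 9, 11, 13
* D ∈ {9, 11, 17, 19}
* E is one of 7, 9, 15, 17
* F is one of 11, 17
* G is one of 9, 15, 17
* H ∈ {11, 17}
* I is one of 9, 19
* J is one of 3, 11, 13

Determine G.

Among the 8 variables, 3 fits only J (and all 8 values in {3, 7, 9, 11, 13, 15, 17, 19} must be used), so J = 3.
The 7 still-open variables together cover exactly {7, 9, 11, 13, 15, 17, 19} — 7 values for 7 variables — and 7 appears only in E's list, so E = 7.
Among the 6 still-open variables, 13 fits only C (and all 6 values in {9, 11, 13, 15, 17, 19} must be used), so C = 13.
Among the 5 still-open variables, 15 fits only G (and all 5 values in {9, 11, 15, 17, 19} must be used), so G = 15.

15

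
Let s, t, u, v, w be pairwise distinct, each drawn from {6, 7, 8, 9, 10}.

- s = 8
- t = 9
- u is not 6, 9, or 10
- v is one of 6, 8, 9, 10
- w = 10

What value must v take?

6

s's domain is down to {8}, so s = 8. Strike 8 from u, v.
t has just one choice, so t = 9. Eliminate 9 elsewhere: v.
u's domain is down to {7}, so u = 7.
w has just one choice, so w = 10. Strike 10 from v.
So v = 6.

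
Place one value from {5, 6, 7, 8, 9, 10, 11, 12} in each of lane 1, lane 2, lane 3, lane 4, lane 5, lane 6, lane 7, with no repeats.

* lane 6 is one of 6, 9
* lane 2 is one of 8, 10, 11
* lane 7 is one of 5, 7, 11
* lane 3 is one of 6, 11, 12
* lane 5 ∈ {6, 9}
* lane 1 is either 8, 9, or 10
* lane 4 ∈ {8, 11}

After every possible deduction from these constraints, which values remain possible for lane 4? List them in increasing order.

lane 5 and lane 6 between them cover only {6, 9} — a naked pair. Remove those values from lane 1, lane 3.
The 3 variables lane 1, lane 2, lane 4 are confined to {8, 10, 11}, which locks those values in; drop them from lane 3, lane 7.
That leaves lane 3 = 12.
No further eliminations apply; lane 4 can still be any of 8, 11.

8, 11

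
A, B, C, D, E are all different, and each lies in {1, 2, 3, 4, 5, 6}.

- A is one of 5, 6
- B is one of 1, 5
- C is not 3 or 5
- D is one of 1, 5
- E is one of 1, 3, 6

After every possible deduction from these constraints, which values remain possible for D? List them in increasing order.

1, 5

B and D share exactly the 2 values {1, 5}; by pigeonhole those values go to them, so strike 1, 5 from A, C, E.
A must be 6 (only option left). So C, E can't be 6.
That leaves E = 3.
No further eliminations apply; D can still be any of 1, 5.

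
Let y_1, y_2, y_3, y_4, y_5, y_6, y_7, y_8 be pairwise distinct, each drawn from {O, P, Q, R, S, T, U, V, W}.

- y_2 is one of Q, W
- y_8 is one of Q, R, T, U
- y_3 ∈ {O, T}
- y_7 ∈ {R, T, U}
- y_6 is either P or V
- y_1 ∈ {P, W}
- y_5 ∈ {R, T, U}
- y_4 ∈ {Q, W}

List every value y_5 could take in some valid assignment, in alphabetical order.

Among the 8 variables, O fits only y_3 (and all 8 values in {O, P, Q, R, T, U, V, W} must be used), so y_3 = O.
The 7 still-open variables together cover exactly {P, Q, R, T, U, V, W} — 7 values for 7 variables — and V appears only in y_6's list, so y_6 = V.
The 6 still-open variables draw from only 6 values {P, Q, R, T, U, W}, so each is used; only y_1 can be P, hence y_1 = P.
The 2 variables y_2 and y_4 are confined to {Q, W}, which locks those values in; drop them from y_8.
No further eliminations apply; y_5 can still be any of R, T, U.

R, T, U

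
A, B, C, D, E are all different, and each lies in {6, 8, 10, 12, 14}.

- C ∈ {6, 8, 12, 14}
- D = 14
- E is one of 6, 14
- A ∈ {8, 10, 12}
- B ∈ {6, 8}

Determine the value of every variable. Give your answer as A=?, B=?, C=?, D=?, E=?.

D must be 14 (only option left). Strike 14 from C, E.
E's domain is down to {6}, so E = 6. Strike 6 from B, C.
B must be 8 (only option left). Remove 8 from A, C.
C has just one choice, so C = 12. Strike 12 from A.
A must be 10 (only option left).

A=10, B=8, C=12, D=14, E=6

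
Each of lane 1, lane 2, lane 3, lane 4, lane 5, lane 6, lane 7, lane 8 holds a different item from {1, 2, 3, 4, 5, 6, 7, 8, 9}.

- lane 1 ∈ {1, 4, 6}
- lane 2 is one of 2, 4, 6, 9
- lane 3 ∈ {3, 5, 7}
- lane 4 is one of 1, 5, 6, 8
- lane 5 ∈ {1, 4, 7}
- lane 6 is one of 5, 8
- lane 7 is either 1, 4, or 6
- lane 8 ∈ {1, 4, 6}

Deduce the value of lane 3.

lane 1, lane 7, lane 8 between them cover only {1, 4, 6} — a naked triple. Remove those values from lane 2, lane 4, lane 5.
lane 5 has just one choice, so lane 5 = 7. So lane 3 can't be 7.
The 2 variables lane 4 and lane 6 are confined to {5, 8}, which locks those values in; drop them from lane 3.
So lane 3 = 3.

3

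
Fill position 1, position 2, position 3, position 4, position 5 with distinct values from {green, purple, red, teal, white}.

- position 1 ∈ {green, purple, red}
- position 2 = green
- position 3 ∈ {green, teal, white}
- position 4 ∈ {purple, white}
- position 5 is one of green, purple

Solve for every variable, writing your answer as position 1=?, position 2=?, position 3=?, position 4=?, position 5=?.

position 2 must be green (only option left). Eliminate green elsewhere: position 1, position 3, position 5.
position 5 must be purple (only option left). Eliminate purple elsewhere: position 1, position 4.
position 1 must be red (only option left).
That leaves position 4 = white. Remove white from position 3.
That leaves position 3 = teal.

position 1=red, position 2=green, position 3=teal, position 4=white, position 5=purple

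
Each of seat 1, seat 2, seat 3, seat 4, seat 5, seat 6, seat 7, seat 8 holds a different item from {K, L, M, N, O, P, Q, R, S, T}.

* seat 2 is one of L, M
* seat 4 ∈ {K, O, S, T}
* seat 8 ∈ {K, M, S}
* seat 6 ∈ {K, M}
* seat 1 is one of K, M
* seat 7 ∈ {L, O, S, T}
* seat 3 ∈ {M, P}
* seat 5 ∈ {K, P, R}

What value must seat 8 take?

S

The 8 variables together cover exactly {K, L, M, O, P, R, S, T} — 8 values for 8 variables — and R appears only in seat 5's list, so seat 5 = R.
The 7 still-open variables together cover exactly {K, L, M, O, P, S, T} — 7 values for 7 variables — and P appears only in seat 3's list, so seat 3 = P.
The 2 variables seat 1 and seat 6 are confined to {K, M}, which locks those values in; drop them from seat 2, seat 4, seat 8.
So seat 8 = S.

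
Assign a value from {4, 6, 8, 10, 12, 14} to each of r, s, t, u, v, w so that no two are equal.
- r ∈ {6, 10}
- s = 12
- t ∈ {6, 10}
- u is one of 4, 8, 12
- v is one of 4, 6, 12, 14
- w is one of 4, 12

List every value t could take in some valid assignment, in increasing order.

s's domain is down to {12}, so s = 12. So u, v, w can't be 12.
w must be 4 (only option left). Remove 4 from u, v.
u's domain is down to {8}, so u = 8.
The 3 still-open variables draw from only 3 values {6, 10, 14}, so each is used; only v can be 14, hence v = 14.
No further eliminations apply; t can still be any of 6, 10.

6, 10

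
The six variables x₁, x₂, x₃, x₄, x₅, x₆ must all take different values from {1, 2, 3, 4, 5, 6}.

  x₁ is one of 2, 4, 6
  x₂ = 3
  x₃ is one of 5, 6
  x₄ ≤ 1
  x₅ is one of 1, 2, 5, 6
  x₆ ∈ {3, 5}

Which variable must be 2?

x₂ must be 3 (only option left). Remove 3 from x₆.
x₄ has just one choice, so x₄ = 1. So x₅ can't be 1.
x₆ must be 5 (only option left). So x₃, x₅ can't be 5.
x₃ must be 6 (only option left). Strike 6 from x₁, x₅.
So 2 goes to x₅.

x₅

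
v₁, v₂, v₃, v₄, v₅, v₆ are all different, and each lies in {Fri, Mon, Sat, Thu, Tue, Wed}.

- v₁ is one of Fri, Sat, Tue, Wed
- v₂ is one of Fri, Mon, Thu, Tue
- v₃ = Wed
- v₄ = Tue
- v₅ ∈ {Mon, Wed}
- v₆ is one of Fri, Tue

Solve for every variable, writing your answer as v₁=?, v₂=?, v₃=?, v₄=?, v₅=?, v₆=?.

v₃ must be Wed (only option left). So v₁, v₅ can't be Wed.
That leaves v₄ = Tue. Remove Tue from v₁, v₂, v₆.
That leaves v₅ = Mon. Remove Mon from v₂.
v₆ must be Fri (only option left). Strike Fri from v₁, v₂.
v₁'s domain is down to {Sat}, so v₁ = Sat.
v₂'s domain is down to {Thu}, so v₂ = Thu.

v₁=Sat, v₂=Thu, v₃=Wed, v₄=Tue, v₅=Mon, v₆=Fri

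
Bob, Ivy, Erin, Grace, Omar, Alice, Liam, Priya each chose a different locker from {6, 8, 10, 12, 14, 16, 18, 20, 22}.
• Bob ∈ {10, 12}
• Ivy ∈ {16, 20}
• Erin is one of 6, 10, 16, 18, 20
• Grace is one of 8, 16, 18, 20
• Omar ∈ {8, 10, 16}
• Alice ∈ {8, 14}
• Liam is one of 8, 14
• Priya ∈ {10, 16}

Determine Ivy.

The 8 variables together cover exactly {6, 8, 10, 12, 14, 16, 18, 20} — 8 values for 8 variables — and 6 appears only in Erin's list, so Erin = 6.
Among the 7 still-open variables, 12 fits only Bob (and all 7 values in {8, 10, 12, 14, 16, 18, 20} must be used), so Bob = 12.
The 6 still-open variables together cover exactly {8, 10, 14, 16, 18, 20} — 6 values for 6 variables — and 18 appears only in Grace's list, so Grace = 18.
The 5 still-open variables draw from only 5 values {8, 10, 14, 16, 20}, so each is used; only Ivy can be 20, hence Ivy = 20.

20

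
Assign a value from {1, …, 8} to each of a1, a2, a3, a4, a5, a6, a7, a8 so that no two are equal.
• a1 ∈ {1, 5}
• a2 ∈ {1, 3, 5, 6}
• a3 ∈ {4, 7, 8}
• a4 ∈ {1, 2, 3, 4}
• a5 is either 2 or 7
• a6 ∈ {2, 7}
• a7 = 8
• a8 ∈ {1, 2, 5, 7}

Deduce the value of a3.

a7 must be 8 (only option left). Remove 8 from a3.
Among the 7 still-open variables, 6 fits only a2 (and all 7 values in {1, 2, 3, 4, 5, 6, 7} must be used), so a2 = 6.
The 6 still-open variables draw from only 6 values {1, 2, 3, 4, 5, 7}, so each is used; only a4 can be 3, hence a4 = 3.
The 5 still-open variables draw from only 5 values {1, 2, 4, 5, 7}, so each is used; only a3 can be 4, hence a3 = 4.

4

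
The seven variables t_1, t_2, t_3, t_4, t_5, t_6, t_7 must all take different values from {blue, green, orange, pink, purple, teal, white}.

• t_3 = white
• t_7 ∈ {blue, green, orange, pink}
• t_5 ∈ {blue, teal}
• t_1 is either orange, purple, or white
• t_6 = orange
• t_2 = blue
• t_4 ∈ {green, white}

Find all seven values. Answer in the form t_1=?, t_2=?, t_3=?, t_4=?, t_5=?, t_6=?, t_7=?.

t_1=purple, t_2=blue, t_3=white, t_4=green, t_5=teal, t_6=orange, t_7=pink

t_2's domain is down to {blue}, so t_2 = blue. Remove blue from t_5, t_7.
t_3 has just one choice, so t_3 = white. Strike white from t_1, t_4.
t_4 must be green (only option left). Eliminate green elsewhere: t_7.
That leaves t_5 = teal.
t_6's domain is down to {orange}, so t_6 = orange. Eliminate orange elsewhere: t_1, t_7.
t_7 must be pink (only option left).
That leaves t_1 = purple.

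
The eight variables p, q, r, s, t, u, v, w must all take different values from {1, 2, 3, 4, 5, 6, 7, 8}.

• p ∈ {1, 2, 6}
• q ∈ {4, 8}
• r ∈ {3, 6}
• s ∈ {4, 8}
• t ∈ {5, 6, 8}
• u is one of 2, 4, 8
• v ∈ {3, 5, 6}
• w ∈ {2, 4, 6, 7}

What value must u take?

The 8 variables together cover exactly {1, 2, 3, 4, 5, 6, 7, 8} — 8 values for 8 variables — and 1 appears only in p's list, so p = 1.
Among the 7 still-open variables, 7 fits only w (and all 7 values in {2, 3, 4, 5, 6, 7, 8} must be used), so w = 7.
The 6 still-open variables together cover exactly {2, 3, 4, 5, 6, 8} — 6 values for 6 variables — and 2 appears only in u's list, so u = 2.

2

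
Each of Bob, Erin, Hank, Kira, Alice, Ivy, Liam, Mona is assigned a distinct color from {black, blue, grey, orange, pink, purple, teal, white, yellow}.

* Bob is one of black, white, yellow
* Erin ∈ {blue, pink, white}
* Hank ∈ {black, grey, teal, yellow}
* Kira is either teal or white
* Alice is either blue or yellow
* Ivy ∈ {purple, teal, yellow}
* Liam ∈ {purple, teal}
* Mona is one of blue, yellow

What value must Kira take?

white

The 8 variables draw from only 8 values {black, blue, grey, pink, purple, teal, white, yellow}, so each is used; only Hank can be grey, hence Hank = grey.
Among the 7 still-open variables, black fits only Bob (and all 7 values in {black, blue, pink, purple, teal, white, yellow} must be used), so Bob = black.
Among the 6 still-open variables, pink fits only Erin (and all 6 values in {blue, pink, purple, teal, white, yellow} must be used), so Erin = pink.
The 5 still-open variables draw from only 5 values {blue, purple, teal, white, yellow}, so each is used; only Kira can be white, hence Kira = white.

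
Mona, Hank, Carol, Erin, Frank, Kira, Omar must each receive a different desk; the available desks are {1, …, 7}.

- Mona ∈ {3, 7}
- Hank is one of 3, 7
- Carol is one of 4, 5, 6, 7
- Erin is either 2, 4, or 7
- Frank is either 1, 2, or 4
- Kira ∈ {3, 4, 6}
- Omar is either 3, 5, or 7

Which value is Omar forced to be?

Among the 7 variables, 1 fits only Frank (and all 7 values in {1, 2, 3, 4, 5, 6, 7} must be used), so Frank = 1.
Among the 6 still-open variables, 2 fits only Erin (and all 6 values in {2, 3, 4, 5, 6, 7} must be used), so Erin = 2.
Mona and Hank share exactly the 2 values {3, 7}; by pigeonhole those values go to them, so strike 3, 7 from Carol, Kira, Omar.
So Omar = 5.

5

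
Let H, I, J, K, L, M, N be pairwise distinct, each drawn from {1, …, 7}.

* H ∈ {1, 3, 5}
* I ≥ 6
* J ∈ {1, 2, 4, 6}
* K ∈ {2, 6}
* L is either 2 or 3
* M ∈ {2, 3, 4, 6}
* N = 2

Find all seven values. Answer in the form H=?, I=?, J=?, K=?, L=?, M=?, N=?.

N must be 2 (only option left). Strike 2 from J, K, L, M.
K's domain is down to {6}, so K = 6. Eliminate 6 elsewhere: I, J, M.
L must be 3 (only option left). Eliminate 3 elsewhere: H, M.
M has just one choice, so M = 4. Eliminate 4 elsewhere: J.
That leaves I = 7.
That leaves J = 1. Remove 1 from H.
H must be 5 (only option left).

H=5, I=7, J=1, K=6, L=3, M=4, N=2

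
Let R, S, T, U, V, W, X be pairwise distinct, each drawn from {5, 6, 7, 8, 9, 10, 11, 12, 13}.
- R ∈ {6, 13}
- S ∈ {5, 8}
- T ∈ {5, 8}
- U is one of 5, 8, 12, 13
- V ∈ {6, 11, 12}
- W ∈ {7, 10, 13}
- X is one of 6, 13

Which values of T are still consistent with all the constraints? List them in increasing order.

R and X share exactly the 2 values {6, 13}; by pigeonhole those values go to them, so strike 6, 13 from U, V, W.
S and T share exactly the 2 values {5, 8}; by pigeonhole those values go to them, so strike 5, 8 from U.
U must be 12 (only option left). Remove 12 from V.
V has just one choice, so V = 11.
No further eliminations apply; T can still be any of 5, 8.

5, 8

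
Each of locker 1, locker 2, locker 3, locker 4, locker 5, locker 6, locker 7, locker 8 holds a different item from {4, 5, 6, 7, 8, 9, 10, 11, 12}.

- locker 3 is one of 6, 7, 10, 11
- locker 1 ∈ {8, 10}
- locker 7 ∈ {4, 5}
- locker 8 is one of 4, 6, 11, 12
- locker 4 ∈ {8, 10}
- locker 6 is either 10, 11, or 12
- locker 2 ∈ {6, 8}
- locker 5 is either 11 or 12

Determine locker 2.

The 8 variables together cover exactly {4, 5, 6, 7, 8, 10, 11, 12} — 8 values for 8 variables — and 5 appears only in locker 7's list, so locker 7 = 5.
The 7 still-open variables together cover exactly {4, 6, 7, 8, 10, 11, 12} — 7 values for 7 variables — and 4 appears only in locker 8's list, so locker 8 = 4.
The 6 still-open variables together cover exactly {6, 7, 8, 10, 11, 12} — 6 values for 6 variables — and 7 appears only in locker 3's list, so locker 3 = 7.
The 5 still-open variables draw from only 5 values {6, 8, 10, 11, 12}, so each is used; only locker 2 can be 6, hence locker 2 = 6.

6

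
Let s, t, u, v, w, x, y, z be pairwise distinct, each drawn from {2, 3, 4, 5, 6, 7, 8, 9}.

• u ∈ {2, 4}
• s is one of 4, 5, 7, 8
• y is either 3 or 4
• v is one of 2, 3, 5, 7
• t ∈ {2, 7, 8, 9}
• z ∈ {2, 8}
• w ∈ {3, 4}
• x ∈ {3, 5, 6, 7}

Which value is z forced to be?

8

Among the 8 variables, 6 fits only x (and all 8 values in {2, 3, 4, 5, 6, 7, 8, 9} must be used), so x = 6.
Among the 7 still-open variables, 9 fits only t (and all 7 values in {2, 3, 4, 5, 7, 8, 9} must be used), so t = 9.
w and y share exactly the 2 values {3, 4}; by pigeonhole those values go to them, so strike 3, 4 from s, u, v.
u has just one choice, so u = 2. Strike 2 from v, z.
So z = 8.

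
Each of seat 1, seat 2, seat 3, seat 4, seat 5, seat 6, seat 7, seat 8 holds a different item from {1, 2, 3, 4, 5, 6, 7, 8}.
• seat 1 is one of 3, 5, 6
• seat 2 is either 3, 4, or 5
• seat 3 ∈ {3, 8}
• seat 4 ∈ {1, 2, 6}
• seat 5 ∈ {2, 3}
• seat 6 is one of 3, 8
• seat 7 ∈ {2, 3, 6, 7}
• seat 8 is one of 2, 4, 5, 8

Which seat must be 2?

seat 5

The 8 variables together cover exactly {1, 2, 3, 4, 5, 6, 7, 8} — 8 values for 8 variables — and 1 appears only in seat 4's list, so seat 4 = 1.
The 7 still-open variables draw from only 7 values {2, 3, 4, 5, 6, 7, 8}, so each is used; only seat 7 can be 7, hence seat 7 = 7.
Among the 6 still-open variables, 6 fits only seat 1 (and all 6 values in {2, 3, 4, 5, 6, 8} must be used), so seat 1 = 6.
seat 3 and seat 6 between them cover only {3, 8} — a naked pair. Remove those values from seat 2, seat 5, seat 8.
So 2 goes to seat 5.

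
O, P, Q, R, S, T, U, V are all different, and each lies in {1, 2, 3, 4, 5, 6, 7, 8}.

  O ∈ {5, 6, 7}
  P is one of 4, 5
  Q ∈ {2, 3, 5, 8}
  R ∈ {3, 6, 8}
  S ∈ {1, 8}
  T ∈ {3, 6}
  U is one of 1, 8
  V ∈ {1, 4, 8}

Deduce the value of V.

4

Among the 8 variables, 2 fits only Q (and all 8 values in {1, 2, 3, 4, 5, 6, 7, 8} must be used), so Q = 2.
The 7 still-open variables together cover exactly {1, 3, 4, 5, 6, 7, 8} — 7 values for 7 variables — and 7 appears only in O's list, so O = 7.
The 6 still-open variables together cover exactly {1, 3, 4, 5, 6, 8} — 6 values for 6 variables — and 5 appears only in P's list, so P = 5.
The 5 still-open variables together cover exactly {1, 3, 4, 6, 8} — 5 values for 5 variables — and 4 appears only in V's list, so V = 4.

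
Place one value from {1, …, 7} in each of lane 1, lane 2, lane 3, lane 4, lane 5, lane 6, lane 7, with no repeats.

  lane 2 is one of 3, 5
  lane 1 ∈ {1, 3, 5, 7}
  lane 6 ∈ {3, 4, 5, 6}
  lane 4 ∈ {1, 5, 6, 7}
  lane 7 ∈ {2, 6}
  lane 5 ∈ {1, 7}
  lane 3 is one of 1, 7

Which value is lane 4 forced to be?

6

The 7 variables together cover exactly {1, 2, 3, 4, 5, 6, 7} — 7 values for 7 variables — and 2 appears only in lane 7's list, so lane 7 = 2.
The 6 still-open variables together cover exactly {1, 3, 4, 5, 6, 7} — 6 values for 6 variables — and 4 appears only in lane 6's list, so lane 6 = 4.
The 5 still-open variables together cover exactly {1, 3, 5, 6, 7} — 5 values for 5 variables — and 6 appears only in lane 4's list, so lane 4 = 6.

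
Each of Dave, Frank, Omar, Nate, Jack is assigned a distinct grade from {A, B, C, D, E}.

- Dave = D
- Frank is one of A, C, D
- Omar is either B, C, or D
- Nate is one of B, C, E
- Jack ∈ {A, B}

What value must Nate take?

E

Dave's domain is down to {D}, so Dave = D. Remove D from Frank, Omar.
The 4 still-open variables together cover exactly {A, B, C, E} — 4 values for 4 variables — and E appears only in Nate's list, so Nate = E.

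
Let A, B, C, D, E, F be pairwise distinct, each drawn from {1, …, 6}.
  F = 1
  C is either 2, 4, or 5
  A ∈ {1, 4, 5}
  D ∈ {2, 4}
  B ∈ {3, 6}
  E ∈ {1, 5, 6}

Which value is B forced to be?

F must be 1 (only option left). Strike 1 from A, E.
Among the 5 still-open variables, 3 fits only B (and all 5 values in {2, 3, 4, 5, 6} must be used), so B = 3.

3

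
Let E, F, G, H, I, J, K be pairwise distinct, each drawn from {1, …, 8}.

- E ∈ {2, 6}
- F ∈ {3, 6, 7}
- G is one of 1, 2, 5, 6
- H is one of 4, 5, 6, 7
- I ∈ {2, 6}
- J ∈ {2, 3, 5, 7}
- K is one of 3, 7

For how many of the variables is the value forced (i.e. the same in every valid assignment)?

The 7 variables draw from only 7 values {1, 2, 3, 4, 5, 6, 7}, so each is used; only G can be 1, hence G = 1.
The 6 still-open variables draw from only 6 values {2, 3, 4, 5, 6, 7}, so each is used; only H can be 4, hence H = 4.
Among the 5 still-open variables, 5 fits only J (and all 5 values in {2, 3, 5, 6, 7} must be used), so J = 5.
E and I between them cover only {2, 6} — a naked pair. Remove those values from F.
Determined: G=1, H=4, J=5. The other variables each still have more than one consistent value. That makes 3.

3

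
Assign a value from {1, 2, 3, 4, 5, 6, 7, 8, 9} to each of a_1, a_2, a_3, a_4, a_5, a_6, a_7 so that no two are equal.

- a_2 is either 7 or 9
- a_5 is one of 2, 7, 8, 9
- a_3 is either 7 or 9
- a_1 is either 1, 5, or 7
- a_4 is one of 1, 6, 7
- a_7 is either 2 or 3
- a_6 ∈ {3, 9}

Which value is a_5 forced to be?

The 2 variables a_2 and a_3 are confined to {7, 9}, which locks those values in; drop them from a_1, a_4, a_5, a_6.
a_6 must be 3 (only option left). Eliminate 3 elsewhere: a_7.
a_7 must be 2 (only option left). Strike 2 from a_5.
So a_5 = 8.

8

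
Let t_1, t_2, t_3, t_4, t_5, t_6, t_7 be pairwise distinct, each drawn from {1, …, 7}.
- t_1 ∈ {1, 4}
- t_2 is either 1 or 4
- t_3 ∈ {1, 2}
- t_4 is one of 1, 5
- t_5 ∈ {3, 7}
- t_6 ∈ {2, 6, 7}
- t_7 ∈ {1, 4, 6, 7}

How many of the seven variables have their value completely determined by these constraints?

The 7 variables draw from only 7 values {1, 2, 3, 4, 5, 6, 7}, so each is used; only t_5 can be 3, hence t_5 = 3.
The 6 still-open variables together cover exactly {1, 2, 4, 5, 6, 7} — 6 values for 6 variables — and 5 appears only in t_4's list, so t_4 = 5.
The 2 variables t_1 and t_2 are confined to {1, 4}, which locks those values in; drop them from t_3, t_7.
t_3 must be 2 (only option left). So t_6 can't be 2.
Determined: t_3=2, t_4=5, t_5=3. The other variables each still have more than one consistent value. That makes 3.

3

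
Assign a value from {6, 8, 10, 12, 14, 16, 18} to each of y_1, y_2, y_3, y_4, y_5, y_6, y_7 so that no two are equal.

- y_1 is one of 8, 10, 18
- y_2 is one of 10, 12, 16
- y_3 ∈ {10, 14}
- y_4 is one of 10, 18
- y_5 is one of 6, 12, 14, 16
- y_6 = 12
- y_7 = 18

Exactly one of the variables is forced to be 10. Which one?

y_4

y_6 has just one choice, so y_6 = 12. So y_2, y_5 can't be 12.
y_7 must be 18 (only option left). Strike 18 from y_1, y_4.
So 10 goes to y_4.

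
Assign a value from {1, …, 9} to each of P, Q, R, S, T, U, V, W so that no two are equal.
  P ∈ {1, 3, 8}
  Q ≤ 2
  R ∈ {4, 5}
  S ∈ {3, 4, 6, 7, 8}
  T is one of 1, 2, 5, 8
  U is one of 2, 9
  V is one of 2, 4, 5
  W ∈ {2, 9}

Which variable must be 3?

P

U and W between them cover only {2, 9} — a naked pair. Remove those values from Q, T, V.
Q has just one choice, so Q = 1. Eliminate 1 elsewhere: P, T.
The 2 variables R and V are confined to {4, 5}, which locks those values in; drop them from S, T.
T's domain is down to {8}, so T = 8. Remove 8 from P, S.
So 3 goes to P.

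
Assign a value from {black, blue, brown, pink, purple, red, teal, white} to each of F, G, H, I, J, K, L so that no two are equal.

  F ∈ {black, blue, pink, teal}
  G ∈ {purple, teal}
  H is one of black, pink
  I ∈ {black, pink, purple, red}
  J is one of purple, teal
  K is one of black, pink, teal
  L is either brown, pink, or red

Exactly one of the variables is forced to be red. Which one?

I

The 7 variables draw from only 7 values {black, blue, brown, pink, purple, red, teal}, so each is used; only F can be blue, hence F = blue.
Among the 6 still-open variables, brown fits only L (and all 6 values in {black, brown, pink, purple, red, teal} must be used), so L = brown.
Among the 5 still-open variables, red fits only I (and all 5 values in {black, pink, purple, red, teal} must be used), so I = red.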